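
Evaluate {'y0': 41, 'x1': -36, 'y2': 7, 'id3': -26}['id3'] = -26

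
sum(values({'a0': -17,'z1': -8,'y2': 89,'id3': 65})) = (-17) + (-8) + 89 + 65
= 129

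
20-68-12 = -60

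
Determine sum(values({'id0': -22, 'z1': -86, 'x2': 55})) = (-22) + (-86) + 55
= -53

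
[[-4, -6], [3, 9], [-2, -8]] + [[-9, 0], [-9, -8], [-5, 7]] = [[-13, -6], [-6, 1], [-7, -1]]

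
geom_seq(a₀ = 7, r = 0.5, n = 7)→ [7.0, 3.5, 1.75, 0.875, 0.4375, 0.21875, 0.109375]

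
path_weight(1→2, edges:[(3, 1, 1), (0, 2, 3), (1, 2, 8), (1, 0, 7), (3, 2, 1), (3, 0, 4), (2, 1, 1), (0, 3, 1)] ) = 8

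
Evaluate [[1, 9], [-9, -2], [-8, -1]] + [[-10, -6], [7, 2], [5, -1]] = [[-9, 3], [-2, 0], [-3, -2]]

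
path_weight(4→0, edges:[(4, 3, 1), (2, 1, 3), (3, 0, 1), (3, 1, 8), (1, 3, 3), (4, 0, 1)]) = 1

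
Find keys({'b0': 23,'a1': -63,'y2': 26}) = ['b0', 'a1', 'y2']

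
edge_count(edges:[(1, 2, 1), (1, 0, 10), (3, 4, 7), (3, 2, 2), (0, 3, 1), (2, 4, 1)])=6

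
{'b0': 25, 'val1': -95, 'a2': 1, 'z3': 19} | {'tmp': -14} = {'b0': 25, 'val1': -95, 'a2': 1, 'z3': 19, 'tmp': -14}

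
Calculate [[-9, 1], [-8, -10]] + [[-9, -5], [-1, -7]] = [[-18, -4], [-9, -17]]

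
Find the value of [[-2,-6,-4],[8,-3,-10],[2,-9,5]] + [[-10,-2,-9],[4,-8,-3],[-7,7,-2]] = [[-12, -8, -13], [12, -11, -13], [-5, -2, 3]]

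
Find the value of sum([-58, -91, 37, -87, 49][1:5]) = slice → [-91, 37, -87, 49]
(-91) + 37 + (-87) + 49
= -92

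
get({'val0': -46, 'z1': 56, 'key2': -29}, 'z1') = 56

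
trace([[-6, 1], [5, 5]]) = -1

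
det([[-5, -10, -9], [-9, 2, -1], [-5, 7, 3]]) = (1)*(-5)*det([[2, -1], [7, 3]]) + (-1)*(-10)*det([[-9, -1], [-5, 3]]) + (1)*(-9)*det([[-9, 2], [-5, 7]])
= -65 + -320 + 477
= 92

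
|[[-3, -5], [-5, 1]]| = (-3)*(1) - (-5)*(-5)
= -28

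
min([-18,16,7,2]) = -18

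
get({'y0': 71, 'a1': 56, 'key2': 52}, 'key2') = 52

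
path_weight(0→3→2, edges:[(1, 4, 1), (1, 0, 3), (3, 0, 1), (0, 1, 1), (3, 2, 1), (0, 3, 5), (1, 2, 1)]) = 6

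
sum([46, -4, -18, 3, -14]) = 46 + (-4) + (-18) + 3 + (-14)
= 13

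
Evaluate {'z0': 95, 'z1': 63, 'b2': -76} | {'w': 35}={'z0': 95, 'z1': 63, 'b2': -76, 'w': 35}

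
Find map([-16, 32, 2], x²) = [256, 1024, 4]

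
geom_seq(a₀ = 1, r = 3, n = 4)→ a_0 = 1*3^0 = 1
a_1 = 1*3^1 = 3
a_2 = 1*3^2 = 9
...
= [1, 3, 9, 27]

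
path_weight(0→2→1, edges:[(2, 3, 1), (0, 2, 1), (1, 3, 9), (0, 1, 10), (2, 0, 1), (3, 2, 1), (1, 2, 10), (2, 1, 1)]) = w(0→2)=1 + w(2→1)=1
= 2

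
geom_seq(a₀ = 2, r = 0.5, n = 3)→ [2.0, 1.0, 0.5]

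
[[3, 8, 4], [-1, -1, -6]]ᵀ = [[3, -1], [8, -1], [4, -6]]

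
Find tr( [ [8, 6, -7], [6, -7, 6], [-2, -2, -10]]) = -9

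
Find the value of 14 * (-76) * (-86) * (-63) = -5764752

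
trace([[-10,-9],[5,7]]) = diagonal: (-10) + 7
= -3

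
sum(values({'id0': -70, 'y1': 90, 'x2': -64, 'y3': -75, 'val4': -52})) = -171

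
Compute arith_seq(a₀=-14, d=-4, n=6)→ [-14, -18, -22, -26, -30, -34]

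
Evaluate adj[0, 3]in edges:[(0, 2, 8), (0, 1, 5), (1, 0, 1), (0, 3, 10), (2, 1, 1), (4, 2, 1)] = 10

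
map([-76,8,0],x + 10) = [-66, 18, 10]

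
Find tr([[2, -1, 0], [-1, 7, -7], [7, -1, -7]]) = 2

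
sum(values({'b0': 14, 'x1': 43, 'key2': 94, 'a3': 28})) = 14 + 43 + 94 + 28
= 179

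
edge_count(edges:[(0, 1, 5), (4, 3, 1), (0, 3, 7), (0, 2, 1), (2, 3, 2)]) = 5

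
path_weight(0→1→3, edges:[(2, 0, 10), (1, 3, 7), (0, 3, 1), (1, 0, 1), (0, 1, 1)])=w(0→1)=1 + w(1→3)=7
= 8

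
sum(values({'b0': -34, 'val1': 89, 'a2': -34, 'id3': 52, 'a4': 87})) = 160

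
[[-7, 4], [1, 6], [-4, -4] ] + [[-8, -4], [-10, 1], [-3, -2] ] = [[-15, 0], [-9, 7], [-7, -6]]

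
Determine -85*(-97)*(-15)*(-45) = 5565375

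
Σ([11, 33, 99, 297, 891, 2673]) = 11 + 33 + 99 + 297 + 891 + 2673
= 4004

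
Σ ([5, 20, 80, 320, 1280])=5 + 20 + 80 + 320 + 1280
= 1705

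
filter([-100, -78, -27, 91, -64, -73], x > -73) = [-27, 91, -64]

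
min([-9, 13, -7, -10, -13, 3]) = -13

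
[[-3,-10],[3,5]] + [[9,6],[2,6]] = [[6, -4], [5, 11]]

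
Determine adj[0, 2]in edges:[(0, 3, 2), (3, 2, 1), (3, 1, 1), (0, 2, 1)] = 1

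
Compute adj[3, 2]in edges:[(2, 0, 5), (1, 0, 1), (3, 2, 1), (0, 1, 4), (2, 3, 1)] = 1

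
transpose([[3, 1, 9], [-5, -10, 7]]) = [[3, -5], [1, -10], [9, 7]]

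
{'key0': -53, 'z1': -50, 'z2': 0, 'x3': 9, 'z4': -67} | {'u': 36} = {'key0': -53, 'z1': -50, 'z2': 0, 'x3': 9, 'z4': -67, 'u': 36}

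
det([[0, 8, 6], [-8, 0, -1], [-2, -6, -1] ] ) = 240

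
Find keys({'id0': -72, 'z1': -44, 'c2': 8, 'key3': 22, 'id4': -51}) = ['id0', 'z1', 'c2', 'key3', 'id4']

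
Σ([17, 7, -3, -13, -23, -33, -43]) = 17 + 7 + (-3) + (-13) + (-23) + (-33) + (-43)
= -91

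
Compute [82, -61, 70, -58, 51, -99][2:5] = [70, -58, 51]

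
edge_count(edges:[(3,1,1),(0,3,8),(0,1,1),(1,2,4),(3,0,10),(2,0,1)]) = 6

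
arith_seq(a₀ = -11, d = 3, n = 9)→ [-11, -8, -5, -2, 1, 4, 7, 10, 13]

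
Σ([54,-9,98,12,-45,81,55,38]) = 284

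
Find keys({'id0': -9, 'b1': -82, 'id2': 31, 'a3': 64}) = ['id0', 'b1', 'id2', 'a3']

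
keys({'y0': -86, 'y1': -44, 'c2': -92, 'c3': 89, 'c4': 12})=['y0', 'y1', 'c2', 'c3', 'c4']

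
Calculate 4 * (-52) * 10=-2080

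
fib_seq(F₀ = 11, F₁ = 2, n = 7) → F_2 = F_1 + F_0 = 13
F_3 = F_2 + F_1 = 15
F_4 = F_3 + F_2 = 28
...
= [11, 2, 13, 15, 28, 43, 71]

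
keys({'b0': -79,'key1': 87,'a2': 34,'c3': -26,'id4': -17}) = ['b0', 'key1', 'a2', 'c3', 'id4']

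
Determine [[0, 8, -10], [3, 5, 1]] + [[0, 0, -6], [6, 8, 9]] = [[0, 8, -16], [9, 13, 10]]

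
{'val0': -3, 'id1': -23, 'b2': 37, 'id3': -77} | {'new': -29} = {'val0': -3, 'id1': -23, 'b2': 37, 'id3': -77, 'new': -29}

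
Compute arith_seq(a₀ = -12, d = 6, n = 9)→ [-12, -6, 0, 6, 12, 18, 24, 30, 36]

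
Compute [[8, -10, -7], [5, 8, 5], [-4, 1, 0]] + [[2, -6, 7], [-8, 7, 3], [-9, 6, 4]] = [[10, -16, 0], [-3, 15, 8], [-13, 7, 4]]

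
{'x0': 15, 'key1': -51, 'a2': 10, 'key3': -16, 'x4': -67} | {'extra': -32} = {'x0': 15, 'key1': -51, 'a2': 10, 'key3': -16, 'x4': -67, 'extra': -32}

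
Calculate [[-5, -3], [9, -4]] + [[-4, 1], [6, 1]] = [[-9, -2], [15, -3]]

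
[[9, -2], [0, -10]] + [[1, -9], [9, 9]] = [[10, -11], [9, -1]]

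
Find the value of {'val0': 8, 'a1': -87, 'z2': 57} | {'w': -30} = {'val0': 8, 'a1': -87, 'z2': 57, 'w': -30}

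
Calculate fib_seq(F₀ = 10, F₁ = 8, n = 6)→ [10, 8, 18, 26, 44, 70]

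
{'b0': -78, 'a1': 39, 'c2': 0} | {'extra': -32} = {'b0': -78, 'a1': 39, 'c2': 0, 'extra': -32}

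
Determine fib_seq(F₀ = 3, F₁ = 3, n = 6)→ [3, 3, 6, 9, 15, 24]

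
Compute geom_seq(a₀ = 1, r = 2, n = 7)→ [1, 2, 4, 8, 16, 32, 64]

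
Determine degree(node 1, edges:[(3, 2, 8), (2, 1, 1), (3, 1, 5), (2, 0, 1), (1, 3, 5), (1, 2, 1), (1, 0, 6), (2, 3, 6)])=incident: (2,1), (3,1), (1,3), (1,2), (1,0)
= 5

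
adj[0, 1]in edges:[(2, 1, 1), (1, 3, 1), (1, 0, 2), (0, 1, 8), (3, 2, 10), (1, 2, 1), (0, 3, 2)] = 8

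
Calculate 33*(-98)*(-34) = 109956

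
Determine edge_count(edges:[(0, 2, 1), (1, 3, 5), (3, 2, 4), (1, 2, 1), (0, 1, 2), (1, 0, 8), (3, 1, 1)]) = 7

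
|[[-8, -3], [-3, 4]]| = (-8)*(4) - (-3)*(-3)
= -41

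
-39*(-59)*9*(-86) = -1780974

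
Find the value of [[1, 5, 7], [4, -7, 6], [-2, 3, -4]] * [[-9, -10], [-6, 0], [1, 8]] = C[0][0] = (1)*(-9) + (5)*(-6) + (7)*(1) = -32
C[0][1] = (1)*(-10) + (5)*(0) + (7)*(8) = 46
C[1][0] = (4)*(-9) + (-7)*(-6) + (6)*(1) = 12
C[1][1] = (4)*(-10) + (-7)*(0) + (6)*(8) = 8
C[2][0] = (-2)*(-9) + (3)*(-6) + (-4)*(1) = -4
C[2][1] = (-2)*(-10) + (3)*(0) + (-4)*(8) = -12
= [[-32, 46], [12, 8], [-4, -12]]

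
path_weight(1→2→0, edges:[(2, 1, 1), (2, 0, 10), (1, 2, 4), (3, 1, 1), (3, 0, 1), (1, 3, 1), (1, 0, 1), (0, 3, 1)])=14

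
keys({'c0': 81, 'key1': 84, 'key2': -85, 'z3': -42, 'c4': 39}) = ['c0', 'key1', 'key2', 'z3', 'c4']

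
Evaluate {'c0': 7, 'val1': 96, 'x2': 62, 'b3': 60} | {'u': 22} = {'c0': 7, 'val1': 96, 'x2': 62, 'b3': 60, 'u': 22}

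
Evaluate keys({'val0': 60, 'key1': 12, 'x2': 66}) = ['val0', 'key1', 'x2']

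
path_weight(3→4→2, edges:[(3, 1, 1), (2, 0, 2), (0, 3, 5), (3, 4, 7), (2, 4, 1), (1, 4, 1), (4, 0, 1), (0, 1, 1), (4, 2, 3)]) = w(3→4)=7 + w(4→2)=3
= 10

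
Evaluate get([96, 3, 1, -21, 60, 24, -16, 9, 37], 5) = 24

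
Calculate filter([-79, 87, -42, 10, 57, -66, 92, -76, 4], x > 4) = keep x where x > 4: -79✗, 87✓, -42✗, 10✓, 57✓, -66✗, 92✓, -76✗, 4✗
= [87, 10, 57, 92]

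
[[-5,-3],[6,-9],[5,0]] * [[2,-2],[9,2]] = C[0][0] = (-5)*(2) + (-3)*(9) = -37
C[0][1] = (-5)*(-2) + (-3)*(2) = 4
C[1][0] = (6)*(2) + (-9)*(9) = -69
C[1][1] = (6)*(-2) + (-9)*(2) = -30
C[2][0] = (5)*(2) + (0)*(9) = 10
C[2][1] = (5)*(-2) + (0)*(2) = -10
= [[-37, 4], [-69, -30], [10, -10]]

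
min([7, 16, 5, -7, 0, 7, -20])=-20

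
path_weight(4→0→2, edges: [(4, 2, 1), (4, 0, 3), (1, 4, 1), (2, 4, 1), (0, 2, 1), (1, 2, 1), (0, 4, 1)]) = w(4→0)=3 + w(0→2)=1
= 4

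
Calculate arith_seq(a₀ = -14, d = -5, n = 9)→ a_0 = -14 + 0*-5 = -14
a_1 = -14 + 1*-5 = -19
a_2 = -14 + 2*-5 = -24
...
= [-14, -19, -24, -29, -34, -39, -44, -49, -54]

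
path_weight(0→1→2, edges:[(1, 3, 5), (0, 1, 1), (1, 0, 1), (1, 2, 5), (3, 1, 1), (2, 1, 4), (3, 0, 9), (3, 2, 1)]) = w(0→1)=1 + w(1→2)=5
= 6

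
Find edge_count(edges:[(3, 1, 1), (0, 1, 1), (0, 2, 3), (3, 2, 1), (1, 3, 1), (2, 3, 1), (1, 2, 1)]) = 7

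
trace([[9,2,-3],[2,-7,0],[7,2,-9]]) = diagonal: 9 + (-7) + (-9)
= -7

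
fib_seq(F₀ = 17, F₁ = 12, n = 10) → F_2 = F_1 + F_0 = 29
F_3 = F_2 + F_1 = 41
F_4 = F_3 + F_2 = 70
...
= [17, 12, 29, 41, 70, 111, 181, 292, 473, 765]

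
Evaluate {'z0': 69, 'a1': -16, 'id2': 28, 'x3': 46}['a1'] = -16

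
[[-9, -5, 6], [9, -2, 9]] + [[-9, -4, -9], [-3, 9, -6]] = [[-18, -9, -3], [6, 7, 3]]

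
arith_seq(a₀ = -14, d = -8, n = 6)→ a_0 = -14 + 0*-8 = -14
a_1 = -14 + 1*-8 = -22
a_2 = -14 + 2*-8 = -30
...
= [-14, -22, -30, -38, -46, -54]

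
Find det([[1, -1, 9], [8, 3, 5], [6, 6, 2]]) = 232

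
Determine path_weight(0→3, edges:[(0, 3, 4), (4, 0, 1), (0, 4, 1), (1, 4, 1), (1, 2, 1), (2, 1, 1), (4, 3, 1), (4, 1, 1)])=4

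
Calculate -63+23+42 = 2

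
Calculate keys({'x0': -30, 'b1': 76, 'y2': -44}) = ['x0', 'b1', 'y2']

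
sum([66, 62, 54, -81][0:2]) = 128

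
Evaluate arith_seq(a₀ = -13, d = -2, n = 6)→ [-13, -15, -17, -19, -21, -23]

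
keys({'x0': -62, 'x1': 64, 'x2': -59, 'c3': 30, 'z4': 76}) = ['x0', 'x1', 'x2', 'c3', 'z4']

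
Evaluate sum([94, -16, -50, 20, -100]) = -52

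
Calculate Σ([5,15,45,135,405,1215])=1820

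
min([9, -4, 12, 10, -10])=-10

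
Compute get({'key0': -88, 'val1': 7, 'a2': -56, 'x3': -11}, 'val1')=7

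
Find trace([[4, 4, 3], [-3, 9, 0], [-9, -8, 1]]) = 14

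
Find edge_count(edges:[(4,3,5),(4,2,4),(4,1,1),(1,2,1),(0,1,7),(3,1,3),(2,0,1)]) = 7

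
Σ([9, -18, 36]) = 9 + -18 + 36
= 27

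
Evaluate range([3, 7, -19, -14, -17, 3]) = 26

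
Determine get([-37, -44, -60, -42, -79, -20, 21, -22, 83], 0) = -37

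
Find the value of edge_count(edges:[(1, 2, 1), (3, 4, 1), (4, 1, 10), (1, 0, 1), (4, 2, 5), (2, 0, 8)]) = 6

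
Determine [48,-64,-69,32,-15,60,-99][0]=48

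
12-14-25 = -27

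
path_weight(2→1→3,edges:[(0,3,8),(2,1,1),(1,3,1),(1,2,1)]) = 2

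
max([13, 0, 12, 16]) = 16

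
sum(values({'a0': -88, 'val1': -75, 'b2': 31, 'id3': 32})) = (-88) + (-75) + 31 + 32
= -100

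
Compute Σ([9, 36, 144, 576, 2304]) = 3069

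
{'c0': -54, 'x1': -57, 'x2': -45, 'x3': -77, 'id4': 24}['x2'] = -45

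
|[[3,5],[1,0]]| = (3)*(0) - (5)*(1)
= -5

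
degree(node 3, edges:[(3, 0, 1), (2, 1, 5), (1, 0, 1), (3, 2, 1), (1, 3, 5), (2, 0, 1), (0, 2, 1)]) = 3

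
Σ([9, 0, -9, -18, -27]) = -45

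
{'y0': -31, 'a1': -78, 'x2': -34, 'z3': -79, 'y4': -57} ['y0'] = -31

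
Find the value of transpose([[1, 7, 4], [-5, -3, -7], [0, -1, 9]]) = [[1, -5, 0], [7, -3, -1], [4, -7, 9]]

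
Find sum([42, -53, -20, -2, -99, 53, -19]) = 42 + (-53) + (-20) + (-2) + (-99) + 53 + (-19)
= -98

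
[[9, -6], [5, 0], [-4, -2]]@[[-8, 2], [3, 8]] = [[-90, -30], [-40, 10], [26, -24]]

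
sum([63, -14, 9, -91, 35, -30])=-28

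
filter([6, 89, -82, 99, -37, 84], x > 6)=[89, 99, 84]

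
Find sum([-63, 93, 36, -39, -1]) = (-63) + 93 + 36 + (-39) + (-1)
= 26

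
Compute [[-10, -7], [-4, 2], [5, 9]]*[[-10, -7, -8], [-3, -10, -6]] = [[121, 140, 122], [34, 8, 20], [-77, -125, -94]]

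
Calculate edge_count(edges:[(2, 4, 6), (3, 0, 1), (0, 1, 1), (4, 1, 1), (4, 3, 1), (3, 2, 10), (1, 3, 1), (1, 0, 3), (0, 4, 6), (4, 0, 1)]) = 10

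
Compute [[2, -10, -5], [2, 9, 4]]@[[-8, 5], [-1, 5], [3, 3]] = [[-21, -55], [-13, 67]]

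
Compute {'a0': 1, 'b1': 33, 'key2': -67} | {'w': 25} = {'a0': 1, 'b1': 33, 'key2': -67, 'w': 25}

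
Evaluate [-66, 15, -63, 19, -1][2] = -63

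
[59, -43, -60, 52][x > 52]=[59]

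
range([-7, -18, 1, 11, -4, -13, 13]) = 31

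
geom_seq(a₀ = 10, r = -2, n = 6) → [10, -20, 40, -80, 160, -320]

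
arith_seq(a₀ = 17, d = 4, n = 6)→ a_0 = 17 + 0*4 = 17
a_1 = 17 + 1*4 = 21
a_2 = 17 + 2*4 = 25
...
= [17, 21, 25, 29, 33, 37]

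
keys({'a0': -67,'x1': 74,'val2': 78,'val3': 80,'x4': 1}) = ['a0', 'x1', 'val2', 'val3', 'x4']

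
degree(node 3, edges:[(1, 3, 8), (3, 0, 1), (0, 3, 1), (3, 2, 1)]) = 4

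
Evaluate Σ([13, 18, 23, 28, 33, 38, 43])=196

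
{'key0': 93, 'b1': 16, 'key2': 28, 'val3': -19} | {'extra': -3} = {'key0': 93, 'b1': 16, 'key2': 28, 'val3': -19, 'extra': -3}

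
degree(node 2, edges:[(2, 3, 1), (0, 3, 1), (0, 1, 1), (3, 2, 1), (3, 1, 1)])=2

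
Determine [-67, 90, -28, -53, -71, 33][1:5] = [90, -28, -53, -71]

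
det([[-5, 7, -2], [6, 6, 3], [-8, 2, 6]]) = -690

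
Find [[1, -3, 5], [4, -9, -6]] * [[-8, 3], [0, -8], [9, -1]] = C[0][0] = (1)*(-8) + (-3)*(0) + (5)*(9) = 37
C[0][1] = (1)*(3) + (-3)*(-8) + (5)*(-1) = 22
C[1][0] = (4)*(-8) + (-9)*(0) + (-6)*(9) = -86
C[1][1] = (4)*(3) + (-9)*(-8) + (-6)*(-1) = 90
= [[37, 22], [-86, 90]]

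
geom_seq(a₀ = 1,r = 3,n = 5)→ a_0 = 1*3^0 = 1
a_1 = 1*3^1 = 3
a_2 = 1*3^2 = 9
...
= [1, 3, 9, 27, 81]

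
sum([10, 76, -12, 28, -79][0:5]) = 23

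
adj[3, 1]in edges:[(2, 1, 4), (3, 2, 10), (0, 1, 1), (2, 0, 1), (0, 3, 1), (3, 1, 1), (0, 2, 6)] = 1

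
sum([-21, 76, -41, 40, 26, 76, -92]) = (-21) + 76 + (-41) + 40 + 26 + 76 + (-92)
= 64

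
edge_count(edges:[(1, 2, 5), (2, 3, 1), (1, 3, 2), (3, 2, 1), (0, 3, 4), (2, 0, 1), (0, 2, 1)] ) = 7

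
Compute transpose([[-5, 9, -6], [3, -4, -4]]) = [[-5, 3], [9, -4], [-6, -4]]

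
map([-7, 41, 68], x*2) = [-14, 82, 136]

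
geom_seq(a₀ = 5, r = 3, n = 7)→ [5, 15, 45, 135, 405, 1215, 3645]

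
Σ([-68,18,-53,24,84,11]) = (-68) + 18 + (-53) + 24 + 84 + 11
= 16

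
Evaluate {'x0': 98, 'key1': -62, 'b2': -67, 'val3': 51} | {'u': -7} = {'x0': 98, 'key1': -62, 'b2': -67, 'val3': 51, 'u': -7}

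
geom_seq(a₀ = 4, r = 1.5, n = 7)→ [4.0, 6.0, 9.0, 13.5, 20.25, 30.375, 45.5625]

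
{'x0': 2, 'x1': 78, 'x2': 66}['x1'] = 78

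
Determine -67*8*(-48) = 25728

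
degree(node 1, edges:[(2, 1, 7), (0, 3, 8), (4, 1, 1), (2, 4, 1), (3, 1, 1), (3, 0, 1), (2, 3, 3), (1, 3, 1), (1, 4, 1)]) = 5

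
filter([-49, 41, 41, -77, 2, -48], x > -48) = [41, 41, 2]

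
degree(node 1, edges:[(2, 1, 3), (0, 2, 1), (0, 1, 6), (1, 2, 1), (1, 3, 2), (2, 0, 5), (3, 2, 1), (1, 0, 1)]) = 5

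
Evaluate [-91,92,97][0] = -91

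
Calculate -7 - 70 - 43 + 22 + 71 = -27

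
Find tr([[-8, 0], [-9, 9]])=diagonal: (-8) + 9
= 1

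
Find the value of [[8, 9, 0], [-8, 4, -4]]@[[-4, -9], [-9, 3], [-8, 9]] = [[-113, -45], [28, 48]]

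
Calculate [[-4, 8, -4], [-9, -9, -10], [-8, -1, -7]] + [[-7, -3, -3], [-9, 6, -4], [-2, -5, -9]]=[[-11, 5, -7], [-18, -3, -14], [-10, -6, -16]]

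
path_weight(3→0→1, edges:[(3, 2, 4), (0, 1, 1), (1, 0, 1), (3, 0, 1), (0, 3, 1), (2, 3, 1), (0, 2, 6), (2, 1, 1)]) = 2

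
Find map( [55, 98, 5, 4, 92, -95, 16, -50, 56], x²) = [3025, 9604, 25, 16, 8464, 9025, 256, 2500, 3136]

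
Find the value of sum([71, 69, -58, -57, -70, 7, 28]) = -10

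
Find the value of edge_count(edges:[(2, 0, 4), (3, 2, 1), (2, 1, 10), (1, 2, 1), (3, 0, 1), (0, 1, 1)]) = 6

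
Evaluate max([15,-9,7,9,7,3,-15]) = 15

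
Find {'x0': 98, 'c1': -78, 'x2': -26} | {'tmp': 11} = {'x0': 98, 'c1': -78, 'x2': -26, 'tmp': 11}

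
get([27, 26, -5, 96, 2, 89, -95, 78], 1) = 26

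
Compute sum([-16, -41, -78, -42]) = -177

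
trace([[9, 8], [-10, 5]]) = 14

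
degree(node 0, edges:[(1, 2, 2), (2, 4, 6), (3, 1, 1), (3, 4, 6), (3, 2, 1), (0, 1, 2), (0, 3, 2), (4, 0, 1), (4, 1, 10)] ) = 3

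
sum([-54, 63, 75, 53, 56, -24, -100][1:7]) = slice → [63, 75, 53, 56, -24, -100]
63 + 75 + 53 + 56 + (-24) + (-100)
= 123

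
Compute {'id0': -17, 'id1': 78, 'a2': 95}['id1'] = 78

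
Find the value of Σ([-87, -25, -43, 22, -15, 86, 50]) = (-87) + (-25) + (-43) + 22 + (-15) + 86 + 50
= -12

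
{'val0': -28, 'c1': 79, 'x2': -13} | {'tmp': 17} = {'val0': -28, 'c1': 79, 'x2': -13, 'tmp': 17}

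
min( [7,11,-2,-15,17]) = -15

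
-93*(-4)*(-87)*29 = -938556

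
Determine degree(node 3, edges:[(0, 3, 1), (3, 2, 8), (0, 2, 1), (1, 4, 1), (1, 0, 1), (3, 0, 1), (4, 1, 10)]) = incident: (0,3), (3,2), (3,0)
= 3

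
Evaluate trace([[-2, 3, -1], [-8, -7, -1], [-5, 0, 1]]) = -8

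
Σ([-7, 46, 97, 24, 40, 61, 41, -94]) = (-7) + 46 + 97 + 24 + 40 + 61 + 41 + (-94)
= 208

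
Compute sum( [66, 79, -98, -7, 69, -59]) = 66 + 79 + (-98) + (-7) + 69 + (-59)
= 50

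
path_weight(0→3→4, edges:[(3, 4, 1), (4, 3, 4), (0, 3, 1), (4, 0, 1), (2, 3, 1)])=2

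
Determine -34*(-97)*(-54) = -178092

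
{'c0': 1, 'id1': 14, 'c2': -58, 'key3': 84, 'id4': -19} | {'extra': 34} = {'c0': 1, 'id1': 14, 'c2': -58, 'key3': 84, 'id4': -19, 'extra': 34}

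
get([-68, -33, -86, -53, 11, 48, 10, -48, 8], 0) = -68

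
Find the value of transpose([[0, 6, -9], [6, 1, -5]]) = [[0, 6], [6, 1], [-9, -5]]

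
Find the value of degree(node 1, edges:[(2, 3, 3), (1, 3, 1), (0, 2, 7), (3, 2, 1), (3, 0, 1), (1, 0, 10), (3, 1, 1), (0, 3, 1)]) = incident: (1,3), (1,0), (3,1)
= 3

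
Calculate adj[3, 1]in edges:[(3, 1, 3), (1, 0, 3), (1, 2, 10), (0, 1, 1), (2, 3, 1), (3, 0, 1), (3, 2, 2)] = 3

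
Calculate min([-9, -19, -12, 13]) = -19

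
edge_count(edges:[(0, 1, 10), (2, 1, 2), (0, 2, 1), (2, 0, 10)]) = 4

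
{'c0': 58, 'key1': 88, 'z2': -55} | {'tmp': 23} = {'c0': 58, 'key1': 88, 'z2': -55, 'tmp': 23}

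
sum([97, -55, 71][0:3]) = slice → [97, -55, 71]
97 + (-55) + 71
= 113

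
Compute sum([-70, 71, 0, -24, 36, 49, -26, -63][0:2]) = 1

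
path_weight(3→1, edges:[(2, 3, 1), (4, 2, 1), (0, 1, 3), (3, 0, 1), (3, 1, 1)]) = 1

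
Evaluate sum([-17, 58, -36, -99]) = (-17) + 58 + (-36) + (-99)
= -94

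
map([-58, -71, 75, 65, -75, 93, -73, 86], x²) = [3364, 5041, 5625, 4225, 5625, 8649, 5329, 7396]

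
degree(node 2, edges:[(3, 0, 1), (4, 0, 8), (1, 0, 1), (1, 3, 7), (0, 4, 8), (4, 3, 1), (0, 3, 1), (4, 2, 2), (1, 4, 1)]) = 1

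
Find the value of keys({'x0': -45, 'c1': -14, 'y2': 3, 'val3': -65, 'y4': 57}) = ['x0', 'c1', 'y2', 'val3', 'y4']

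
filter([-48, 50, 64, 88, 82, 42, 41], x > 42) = [50, 64, 88, 82]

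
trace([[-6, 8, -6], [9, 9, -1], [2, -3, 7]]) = 10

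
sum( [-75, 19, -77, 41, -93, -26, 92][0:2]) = -56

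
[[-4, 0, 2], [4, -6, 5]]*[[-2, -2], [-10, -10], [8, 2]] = [[24, 12], [92, 62]]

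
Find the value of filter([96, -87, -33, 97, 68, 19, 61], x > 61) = keep x where x > 61: 96✓, -87✗, -33✗, 97✓, 68✓, 19✗, 61✗
= [96, 97, 68]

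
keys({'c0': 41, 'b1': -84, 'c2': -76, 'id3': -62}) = ['c0', 'b1', 'c2', 'id3']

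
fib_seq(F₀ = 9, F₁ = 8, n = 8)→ F_2 = F_1 + F_0 = 17
F_3 = F_2 + F_1 = 25
F_4 = F_3 + F_2 = 42
...
= [9, 8, 17, 25, 42, 67, 109, 176]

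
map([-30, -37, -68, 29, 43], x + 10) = [-20, -27, -58, 39, 53]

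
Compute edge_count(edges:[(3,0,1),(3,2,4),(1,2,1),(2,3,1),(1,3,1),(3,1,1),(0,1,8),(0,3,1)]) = 8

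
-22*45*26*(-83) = 2136420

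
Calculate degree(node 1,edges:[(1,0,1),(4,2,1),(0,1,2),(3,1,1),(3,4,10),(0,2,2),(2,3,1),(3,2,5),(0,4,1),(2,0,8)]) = 3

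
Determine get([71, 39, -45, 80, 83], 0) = 71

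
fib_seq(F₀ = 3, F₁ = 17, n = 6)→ [3, 17, 20, 37, 57, 94]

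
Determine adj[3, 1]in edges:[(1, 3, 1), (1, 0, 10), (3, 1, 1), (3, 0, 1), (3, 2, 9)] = 1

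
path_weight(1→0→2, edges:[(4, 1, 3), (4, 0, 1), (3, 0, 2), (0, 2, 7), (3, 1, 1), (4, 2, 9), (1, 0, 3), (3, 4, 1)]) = w(1→0)=3 + w(0→2)=7
= 10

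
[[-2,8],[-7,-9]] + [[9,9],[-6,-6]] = [[7, 17], [-13, -15]]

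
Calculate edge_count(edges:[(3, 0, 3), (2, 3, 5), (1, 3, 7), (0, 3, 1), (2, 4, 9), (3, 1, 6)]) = 6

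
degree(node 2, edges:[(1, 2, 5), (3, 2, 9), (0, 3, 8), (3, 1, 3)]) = incident: (1,2), (3,2)
= 2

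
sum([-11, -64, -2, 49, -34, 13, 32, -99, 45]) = (-11) + (-64) + (-2) + 49 + (-34) + 13 + 32 + (-99) + 45
= -71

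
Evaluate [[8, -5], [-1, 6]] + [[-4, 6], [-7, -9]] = [[4, 1], [-8, -3]]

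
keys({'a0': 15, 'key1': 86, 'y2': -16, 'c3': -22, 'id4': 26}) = ['a0', 'key1', 'y2', 'c3', 'id4']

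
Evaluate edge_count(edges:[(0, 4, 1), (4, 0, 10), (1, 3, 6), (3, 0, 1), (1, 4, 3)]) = 5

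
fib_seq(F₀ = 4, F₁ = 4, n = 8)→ F_2 = F_1 + F_0 = 8
F_3 = F_2 + F_1 = 12
F_4 = F_3 + F_2 = 20
...
= [4, 4, 8, 12, 20, 32, 52, 84]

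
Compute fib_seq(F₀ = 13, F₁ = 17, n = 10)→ F_2 = F_1 + F_0 = 30
F_3 = F_2 + F_1 = 47
F_4 = F_3 + F_2 = 77
...
= [13, 17, 30, 47, 77, 124, 201, 325, 526, 851]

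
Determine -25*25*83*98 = -5083750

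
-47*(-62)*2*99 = 576972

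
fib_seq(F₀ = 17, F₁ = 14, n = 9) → [17, 14, 31, 45, 76, 121, 197, 318, 515]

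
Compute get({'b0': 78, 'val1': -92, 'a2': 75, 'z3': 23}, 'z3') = 23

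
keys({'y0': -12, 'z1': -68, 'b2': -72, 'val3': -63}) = ['y0', 'z1', 'b2', 'val3']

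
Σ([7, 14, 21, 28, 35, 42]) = 147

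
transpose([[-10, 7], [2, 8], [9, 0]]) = [[-10, 2, 9], [7, 8, 0]]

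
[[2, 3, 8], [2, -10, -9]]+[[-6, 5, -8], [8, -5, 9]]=[[-4, 8, 0], [10, -15, 0]]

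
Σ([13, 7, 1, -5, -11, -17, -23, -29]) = -64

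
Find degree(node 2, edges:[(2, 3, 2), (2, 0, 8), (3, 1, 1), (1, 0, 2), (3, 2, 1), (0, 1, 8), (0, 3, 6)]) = 3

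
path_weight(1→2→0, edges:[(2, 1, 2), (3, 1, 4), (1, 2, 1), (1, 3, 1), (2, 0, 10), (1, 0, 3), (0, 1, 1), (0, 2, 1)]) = 11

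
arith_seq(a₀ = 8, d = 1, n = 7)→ a_0 = 8 + 0*1 = 8
a_1 = 8 + 1*1 = 9
a_2 = 8 + 2*1 = 10
...
= [8, 9, 10, 11, 12, 13, 14]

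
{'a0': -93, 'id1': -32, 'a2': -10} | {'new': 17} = {'a0': -93, 'id1': -32, 'a2': -10, 'new': 17}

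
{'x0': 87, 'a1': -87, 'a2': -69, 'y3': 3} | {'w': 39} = {'x0': 87, 'a1': -87, 'a2': -69, 'y3': 3, 'w': 39}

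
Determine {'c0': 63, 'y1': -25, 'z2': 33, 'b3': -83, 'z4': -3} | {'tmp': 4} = {'c0': 63, 'y1': -25, 'z2': 33, 'b3': -83, 'z4': -3, 'tmp': 4}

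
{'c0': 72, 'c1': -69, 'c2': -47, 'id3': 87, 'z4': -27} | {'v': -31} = {'c0': 72, 'c1': -69, 'c2': -47, 'id3': 87, 'z4': -27, 'v': -31}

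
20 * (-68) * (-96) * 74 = 9661440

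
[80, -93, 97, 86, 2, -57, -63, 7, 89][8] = 89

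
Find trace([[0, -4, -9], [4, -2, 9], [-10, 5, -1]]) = -3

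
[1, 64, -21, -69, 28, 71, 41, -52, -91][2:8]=[-21, -69, 28, 71, 41, -52]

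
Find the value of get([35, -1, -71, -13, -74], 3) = -13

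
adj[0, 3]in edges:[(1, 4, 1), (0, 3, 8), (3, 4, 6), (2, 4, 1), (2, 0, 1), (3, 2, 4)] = 8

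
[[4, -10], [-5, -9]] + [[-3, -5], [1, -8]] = [[1, -15], [-4, -17]]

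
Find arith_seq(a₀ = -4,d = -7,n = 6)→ [-4, -11, -18, -25, -32, -39]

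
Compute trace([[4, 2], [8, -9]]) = -5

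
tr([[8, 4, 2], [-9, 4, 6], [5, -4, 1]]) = diagonal: 8 + 4 + 1
= 13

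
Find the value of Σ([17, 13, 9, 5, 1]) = 17 + 13 + 9 + 5 + 1
= 45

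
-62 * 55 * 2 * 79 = -538780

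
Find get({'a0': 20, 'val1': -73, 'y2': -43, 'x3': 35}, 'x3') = 35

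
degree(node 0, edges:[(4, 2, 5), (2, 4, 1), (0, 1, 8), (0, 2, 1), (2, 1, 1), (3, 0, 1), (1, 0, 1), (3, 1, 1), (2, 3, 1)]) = 4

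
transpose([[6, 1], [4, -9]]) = [[6, 4], [1, -9]]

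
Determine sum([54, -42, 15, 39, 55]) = 121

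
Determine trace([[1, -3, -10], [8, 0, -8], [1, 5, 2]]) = diagonal: 1 + 0 + 2
= 3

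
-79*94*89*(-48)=31723872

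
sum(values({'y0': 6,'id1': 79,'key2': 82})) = 6 + 79 + 82
= 167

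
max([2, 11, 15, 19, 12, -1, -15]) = 19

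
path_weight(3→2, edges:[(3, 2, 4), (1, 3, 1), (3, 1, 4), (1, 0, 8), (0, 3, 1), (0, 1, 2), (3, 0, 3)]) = 4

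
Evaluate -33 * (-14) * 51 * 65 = 1531530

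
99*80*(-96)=-760320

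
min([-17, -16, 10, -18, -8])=-18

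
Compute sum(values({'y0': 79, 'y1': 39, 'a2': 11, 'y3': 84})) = 79 + 39 + 11 + 84
= 213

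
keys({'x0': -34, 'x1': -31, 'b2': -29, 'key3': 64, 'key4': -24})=['x0', 'x1', 'b2', 'key3', 'key4']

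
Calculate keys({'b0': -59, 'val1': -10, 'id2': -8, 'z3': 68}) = ['b0', 'val1', 'id2', 'z3']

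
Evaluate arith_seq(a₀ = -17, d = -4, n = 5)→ a_0 = -17 + 0*-4 = -17
a_1 = -17 + 1*-4 = -21
a_2 = -17 + 2*-4 = -25
...
= [-17, -21, -25, -29, -33]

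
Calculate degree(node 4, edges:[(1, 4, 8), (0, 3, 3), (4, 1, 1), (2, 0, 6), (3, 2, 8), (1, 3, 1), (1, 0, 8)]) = 2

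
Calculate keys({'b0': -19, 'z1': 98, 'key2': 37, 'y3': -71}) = ['b0', 'z1', 'key2', 'y3']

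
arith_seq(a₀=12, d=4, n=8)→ a_0 = 12 + 0*4 = 12
a_1 = 12 + 1*4 = 16
a_2 = 12 + 2*4 = 20
...
= [12, 16, 20, 24, 28, 32, 36, 40]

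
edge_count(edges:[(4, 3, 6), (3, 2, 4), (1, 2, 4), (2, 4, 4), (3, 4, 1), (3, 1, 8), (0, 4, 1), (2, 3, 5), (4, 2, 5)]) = 9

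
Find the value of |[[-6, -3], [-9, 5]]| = (-6)*(5) - (-3)*(-9)
= -57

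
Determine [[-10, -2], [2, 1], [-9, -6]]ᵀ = [[-10, 2, -9], [-2, 1, -6]]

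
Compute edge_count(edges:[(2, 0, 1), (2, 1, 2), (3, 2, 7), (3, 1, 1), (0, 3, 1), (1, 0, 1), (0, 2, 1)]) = 7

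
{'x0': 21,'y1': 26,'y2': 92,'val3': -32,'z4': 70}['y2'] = 92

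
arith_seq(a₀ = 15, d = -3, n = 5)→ [15, 12, 9, 6, 3]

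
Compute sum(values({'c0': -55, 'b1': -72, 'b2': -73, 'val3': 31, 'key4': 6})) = -163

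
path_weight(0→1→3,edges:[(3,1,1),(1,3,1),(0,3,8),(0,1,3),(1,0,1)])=4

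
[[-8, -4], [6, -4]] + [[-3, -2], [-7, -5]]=[[-11, -6], [-1, -9]]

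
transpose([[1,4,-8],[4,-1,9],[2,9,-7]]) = [[1, 4, 2], [4, -1, 9], [-8, 9, -7]]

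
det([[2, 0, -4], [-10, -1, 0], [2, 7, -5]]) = (1)*(2)*det([[-1, 0], [7, -5]]) + (-1)*(0)*det([[-10, 0], [2, -5]]) + (1)*(-4)*det([[-10, -1], [2, 7]])
= 10 + 0 + 272
= 282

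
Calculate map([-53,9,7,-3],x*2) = [-106, 18, 14, -6]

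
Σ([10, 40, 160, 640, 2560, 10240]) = 10 + 40 + 160 + 640 + 2560 + 10240
= 13650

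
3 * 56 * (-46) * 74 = -571872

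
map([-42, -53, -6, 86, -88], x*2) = [-84, -106, -12, 172, -176]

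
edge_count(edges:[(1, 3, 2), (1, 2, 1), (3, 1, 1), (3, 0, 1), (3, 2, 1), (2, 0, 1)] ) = 6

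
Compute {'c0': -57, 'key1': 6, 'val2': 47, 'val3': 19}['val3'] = 19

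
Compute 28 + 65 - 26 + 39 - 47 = 59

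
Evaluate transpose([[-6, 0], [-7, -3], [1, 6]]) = [[-6, -7, 1], [0, -3, 6]]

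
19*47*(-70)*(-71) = 4438210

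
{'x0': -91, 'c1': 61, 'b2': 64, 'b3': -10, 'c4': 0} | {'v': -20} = {'x0': -91, 'c1': 61, 'b2': 64, 'b3': -10, 'c4': 0, 'v': -20}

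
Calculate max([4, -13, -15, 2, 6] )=6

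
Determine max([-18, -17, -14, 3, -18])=3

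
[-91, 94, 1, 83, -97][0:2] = [-91, 94]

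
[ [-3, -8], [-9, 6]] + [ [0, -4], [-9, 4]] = [[-3, -12], [-18, 10]]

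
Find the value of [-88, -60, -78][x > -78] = keep x where x > -78: -88✗, -60✓, -78✗
= [-60]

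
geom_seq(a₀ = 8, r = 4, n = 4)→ [8, 32, 128, 512]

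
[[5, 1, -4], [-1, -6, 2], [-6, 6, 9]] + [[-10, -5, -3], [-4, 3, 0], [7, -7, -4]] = [[-5, -4, -7], [-5, -3, 2], [1, -1, 5]]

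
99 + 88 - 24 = 163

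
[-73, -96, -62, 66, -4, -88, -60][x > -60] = keep x where x > -60: -73✗, -96✗, -62✗, 66✓, -4✓, -88✗, -60✗
= [66, -4]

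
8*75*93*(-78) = -4352400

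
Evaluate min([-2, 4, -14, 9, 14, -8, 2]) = -14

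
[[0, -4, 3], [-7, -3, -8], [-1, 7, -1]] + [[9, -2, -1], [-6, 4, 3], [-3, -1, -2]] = [[9, -6, 2], [-13, 1, -5], [-4, 6, -3]]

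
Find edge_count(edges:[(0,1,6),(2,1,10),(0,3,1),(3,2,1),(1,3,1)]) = 5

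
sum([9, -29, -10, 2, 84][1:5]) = 47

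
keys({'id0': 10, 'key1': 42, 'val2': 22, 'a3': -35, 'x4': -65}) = ['id0', 'key1', 'val2', 'a3', 'x4']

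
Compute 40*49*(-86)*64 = -10787840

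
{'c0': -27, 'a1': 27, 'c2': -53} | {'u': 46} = {'c0': -27, 'a1': 27, 'c2': -53, 'u': 46}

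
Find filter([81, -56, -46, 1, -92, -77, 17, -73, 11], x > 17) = [81]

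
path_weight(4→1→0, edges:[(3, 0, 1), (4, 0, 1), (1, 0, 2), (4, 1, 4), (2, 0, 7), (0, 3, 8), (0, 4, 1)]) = w(4→1)=4 + w(1→0)=2
= 6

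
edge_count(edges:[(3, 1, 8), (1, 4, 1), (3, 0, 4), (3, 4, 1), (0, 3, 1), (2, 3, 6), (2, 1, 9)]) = 7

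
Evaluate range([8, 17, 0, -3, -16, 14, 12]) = 33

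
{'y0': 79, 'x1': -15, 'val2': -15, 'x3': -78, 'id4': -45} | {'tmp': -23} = {'y0': 79, 'x1': -15, 'val2': -15, 'x3': -78, 'id4': -45, 'tmp': -23}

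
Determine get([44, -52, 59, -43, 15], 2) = 59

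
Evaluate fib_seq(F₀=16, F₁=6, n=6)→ [16, 6, 22, 28, 50, 78]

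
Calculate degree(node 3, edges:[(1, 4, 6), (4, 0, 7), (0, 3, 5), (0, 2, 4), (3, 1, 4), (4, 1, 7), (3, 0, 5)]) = incident: (0,3), (3,1), (3,0)
= 3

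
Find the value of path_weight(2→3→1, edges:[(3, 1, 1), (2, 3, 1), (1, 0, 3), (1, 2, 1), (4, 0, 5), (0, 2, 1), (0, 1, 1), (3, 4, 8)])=2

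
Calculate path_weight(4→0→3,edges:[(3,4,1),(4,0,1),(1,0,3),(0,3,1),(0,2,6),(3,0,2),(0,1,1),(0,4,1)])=w(4→0)=1 + w(0→3)=1
= 2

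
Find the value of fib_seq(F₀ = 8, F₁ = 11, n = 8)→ [8, 11, 19, 30, 49, 79, 128, 207]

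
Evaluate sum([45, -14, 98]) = 129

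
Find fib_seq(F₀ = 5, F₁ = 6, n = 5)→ F_2 = F_1 + F_0 = 11
F_3 = F_2 + F_1 = 17
F_4 = F_3 + F_2 = 28
= [5, 6, 11, 17, 28]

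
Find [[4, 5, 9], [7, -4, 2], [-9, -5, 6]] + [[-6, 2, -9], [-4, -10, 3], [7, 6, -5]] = [[-2, 7, 0], [3, -14, 5], [-2, 1, 1]]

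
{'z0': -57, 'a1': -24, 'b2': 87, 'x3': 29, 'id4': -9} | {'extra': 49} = {'z0': -57, 'a1': -24, 'b2': 87, 'x3': 29, 'id4': -9, 'extra': 49}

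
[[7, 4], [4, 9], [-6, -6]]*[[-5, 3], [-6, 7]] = C[0][0] = (7)*(-5) + (4)*(-6) = -59
C[0][1] = (7)*(3) + (4)*(7) = 49
C[1][0] = (4)*(-5) + (9)*(-6) = -74
C[1][1] = (4)*(3) + (9)*(7) = 75
C[2][0] = (-6)*(-5) + (-6)*(-6) = 66
C[2][1] = (-6)*(3) + (-6)*(7) = -60
= [[-59, 49], [-74, 75], [66, -60]]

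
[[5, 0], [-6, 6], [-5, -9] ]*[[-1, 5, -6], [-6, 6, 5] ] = C[0][0] = (5)*(-1) + (0)*(-6) = -5
C[0][1] = (5)*(5) + (0)*(6) = 25
C[0][2] = (5)*(-6) + (0)*(5) = -30
C[1][0] = (-6)*(-1) + (6)*(-6) = -30
C[1][1] = (-6)*(5) + (6)*(6) = 6
C[1][2] = (-6)*(-6) + (6)*(5) = 66
... (3 more cells)
= [[-5, 25, -30], [-30, 6, 66], [59, -79, -15]]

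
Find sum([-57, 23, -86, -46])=-166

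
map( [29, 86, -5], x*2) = [58, 172, -10]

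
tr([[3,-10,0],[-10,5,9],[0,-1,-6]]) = 2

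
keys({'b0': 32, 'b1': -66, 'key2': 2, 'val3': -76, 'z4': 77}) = ['b0', 'b1', 'key2', 'val3', 'z4']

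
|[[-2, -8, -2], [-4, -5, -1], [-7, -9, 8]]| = (1)*(-2)*det([[-5, -1], [-9, 8]]) + (-1)*(-8)*det([[-4, -1], [-7, 8]]) + (1)*(-2)*det([[-4, -5], [-7, -9]])
= 98 + -312 + -2
= -216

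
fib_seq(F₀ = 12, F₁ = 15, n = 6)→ [12, 15, 27, 42, 69, 111]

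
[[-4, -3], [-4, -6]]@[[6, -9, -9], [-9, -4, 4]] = [[3, 48, 24], [30, 60, 12]]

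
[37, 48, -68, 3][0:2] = [37, 48]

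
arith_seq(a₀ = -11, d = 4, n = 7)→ [-11, -7, -3, 1, 5, 9, 13]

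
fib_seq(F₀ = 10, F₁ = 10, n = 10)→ F_2 = F_1 + F_0 = 20
F_3 = F_2 + F_1 = 30
F_4 = F_3 + F_2 = 50
...
= [10, 10, 20, 30, 50, 80, 130, 210, 340, 550]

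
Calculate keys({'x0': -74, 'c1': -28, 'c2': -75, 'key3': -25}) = ['x0', 'c1', 'c2', 'key3']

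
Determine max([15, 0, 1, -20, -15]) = 15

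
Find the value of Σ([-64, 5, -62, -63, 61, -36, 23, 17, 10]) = (-64) + 5 + (-62) + (-63) + 61 + (-36) + 23 + 17 + 10
= -109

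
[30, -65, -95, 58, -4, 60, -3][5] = 60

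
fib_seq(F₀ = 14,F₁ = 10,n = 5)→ [14, 10, 24, 34, 58]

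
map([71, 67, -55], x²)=[5041, 4489, 3025]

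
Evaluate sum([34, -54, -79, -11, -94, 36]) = -168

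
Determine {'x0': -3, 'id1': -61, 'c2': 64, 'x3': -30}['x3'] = -30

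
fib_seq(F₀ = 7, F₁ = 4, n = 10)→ F_2 = F_1 + F_0 = 11
F_3 = F_2 + F_1 = 15
F_4 = F_3 + F_2 = 26
...
= [7, 4, 11, 15, 26, 41, 67, 108, 175, 283]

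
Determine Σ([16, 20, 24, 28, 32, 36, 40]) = 16 + 20 + 24 + 28 + 32 + 36 + 40
= 196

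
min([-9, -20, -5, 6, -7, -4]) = -20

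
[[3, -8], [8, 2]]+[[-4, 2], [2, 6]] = [[-1, -6], [10, 8]]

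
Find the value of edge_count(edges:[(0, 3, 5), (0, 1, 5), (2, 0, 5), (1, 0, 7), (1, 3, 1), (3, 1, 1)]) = 6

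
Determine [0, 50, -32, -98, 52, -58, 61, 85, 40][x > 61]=keep x where x > 61: 0✗, 50✗, -32✗, -98✗, 52✗, -58✗, 61✗, 85✓, 40✗
= [85]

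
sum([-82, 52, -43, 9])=-64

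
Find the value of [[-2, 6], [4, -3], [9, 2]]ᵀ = [[-2, 4, 9], [6, -3, 2]]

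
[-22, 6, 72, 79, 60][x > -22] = [6, 72, 79, 60]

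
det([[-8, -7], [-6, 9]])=-114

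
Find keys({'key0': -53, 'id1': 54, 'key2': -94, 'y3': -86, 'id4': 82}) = ['key0', 'id1', 'key2', 'y3', 'id4']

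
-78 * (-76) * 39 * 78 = 18032976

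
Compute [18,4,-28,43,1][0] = 18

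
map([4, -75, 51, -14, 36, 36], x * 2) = 4*2=8, -75*2=-150, 51*2=102, -14*2=-28, 36*2=72, 36*2=72
= [8, -150, 102, -28, 72, 72]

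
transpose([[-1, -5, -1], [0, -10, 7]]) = [[-1, 0], [-5, -10], [-1, 7]]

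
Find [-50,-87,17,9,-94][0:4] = [-50, -87, 17, 9]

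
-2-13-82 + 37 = -60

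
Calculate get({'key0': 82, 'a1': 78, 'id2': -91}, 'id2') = -91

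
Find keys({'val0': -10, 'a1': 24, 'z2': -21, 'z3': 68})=['val0', 'a1', 'z2', 'z3']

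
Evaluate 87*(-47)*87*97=-34507071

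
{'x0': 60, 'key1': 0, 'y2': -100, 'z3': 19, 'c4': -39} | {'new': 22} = {'x0': 60, 'key1': 0, 'y2': -100, 'z3': 19, 'c4': -39, 'new': 22}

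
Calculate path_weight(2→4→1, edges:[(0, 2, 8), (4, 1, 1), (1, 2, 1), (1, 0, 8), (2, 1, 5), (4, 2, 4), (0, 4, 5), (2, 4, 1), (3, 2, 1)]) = w(2→4)=1 + w(4→1)=1
= 2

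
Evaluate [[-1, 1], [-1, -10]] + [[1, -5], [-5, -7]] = [[0, -4], [-6, -17]]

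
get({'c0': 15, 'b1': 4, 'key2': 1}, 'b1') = 4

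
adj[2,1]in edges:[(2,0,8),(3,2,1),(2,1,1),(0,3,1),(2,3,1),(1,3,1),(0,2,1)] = 1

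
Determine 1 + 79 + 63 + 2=145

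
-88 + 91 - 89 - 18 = -104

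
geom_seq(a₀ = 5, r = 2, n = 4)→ [5, 10, 20, 40]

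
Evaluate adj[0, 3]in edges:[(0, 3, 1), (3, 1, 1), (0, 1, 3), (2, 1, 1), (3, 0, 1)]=1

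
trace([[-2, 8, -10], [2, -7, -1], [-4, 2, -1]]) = diagonal: (-2) + (-7) + (-1)
= -10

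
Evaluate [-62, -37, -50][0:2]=[-62, -37]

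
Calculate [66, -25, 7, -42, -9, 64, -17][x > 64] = keep x where x > 64: 66✓, -25✗, 7✗, -42✗, -9✗, 64✗, -17✗
= [66]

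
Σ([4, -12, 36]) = 4 + -12 + 36
= 28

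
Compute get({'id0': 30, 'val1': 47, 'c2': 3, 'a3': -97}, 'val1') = 47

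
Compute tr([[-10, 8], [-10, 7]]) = diagonal: (-10) + 7
= -3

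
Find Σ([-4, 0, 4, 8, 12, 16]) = (-4) + 0 + 4 + 8 + 12 + 16
= 36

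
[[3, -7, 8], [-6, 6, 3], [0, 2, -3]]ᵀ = [[3, -6, 0], [-7, 6, 2], [8, 3, -3]]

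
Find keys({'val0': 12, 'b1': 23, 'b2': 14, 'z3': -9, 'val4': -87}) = ['val0', 'b1', 'b2', 'z3', 'val4']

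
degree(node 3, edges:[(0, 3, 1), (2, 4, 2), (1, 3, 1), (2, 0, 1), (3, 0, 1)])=3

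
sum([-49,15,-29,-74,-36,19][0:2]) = -34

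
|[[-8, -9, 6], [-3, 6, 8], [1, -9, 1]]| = (1)*(-8)*det([[6, 8], [-9, 1]]) + (-1)*(-9)*det([[-3, 8], [1, 1]]) + (1)*(6)*det([[-3, 6], [1, -9]])
= -624 + -99 + 126
= -597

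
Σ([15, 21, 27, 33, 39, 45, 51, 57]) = 15 + 21 + 27 + 33 + 39 + 45 + 51 + 57
= 288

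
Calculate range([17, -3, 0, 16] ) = 20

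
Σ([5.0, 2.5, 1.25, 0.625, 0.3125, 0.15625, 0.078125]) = 5.0 + 2.5 + 1.25 + 0.625 + 0.3125 + 0.15625 + 0.078125
= 9.921875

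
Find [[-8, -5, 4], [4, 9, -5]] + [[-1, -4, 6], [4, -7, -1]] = [[-9, -9, 10], [8, 2, -6]]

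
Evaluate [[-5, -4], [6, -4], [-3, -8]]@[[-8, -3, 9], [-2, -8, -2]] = C[0][0] = (-5)*(-8) + (-4)*(-2) = 48
C[0][1] = (-5)*(-3) + (-4)*(-8) = 47
C[0][2] = (-5)*(9) + (-4)*(-2) = -37
C[1][0] = (6)*(-8) + (-4)*(-2) = -40
C[1][1] = (6)*(-3) + (-4)*(-8) = 14
C[1][2] = (6)*(9) + (-4)*(-2) = 62
... (3 more cells)
= [[48, 47, -37], [-40, 14, 62], [40, 73, -11]]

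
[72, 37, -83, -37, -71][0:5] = [72, 37, -83, -37, -71]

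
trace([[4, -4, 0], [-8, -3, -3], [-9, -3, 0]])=1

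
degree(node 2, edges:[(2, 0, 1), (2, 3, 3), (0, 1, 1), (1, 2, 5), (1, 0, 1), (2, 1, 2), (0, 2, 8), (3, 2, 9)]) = 6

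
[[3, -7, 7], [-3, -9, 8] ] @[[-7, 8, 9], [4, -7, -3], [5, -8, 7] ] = C[0][0] = (3)*(-7) + (-7)*(4) + (7)*(5) = -14
C[0][1] = (3)*(8) + (-7)*(-7) + (7)*(-8) = 17
C[0][2] = (3)*(9) + (-7)*(-3) + (7)*(7) = 97
C[1][0] = (-3)*(-7) + (-9)*(4) + (8)*(5) = 25
C[1][1] = (-3)*(8) + (-9)*(-7) + (8)*(-8) = -25
C[1][2] = (-3)*(9) + (-9)*(-3) + (8)*(7) = 56
= [[-14, 17, 97], [25, -25, 56]]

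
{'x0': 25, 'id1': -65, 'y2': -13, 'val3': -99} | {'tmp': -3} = {'x0': 25, 'id1': -65, 'y2': -13, 'val3': -99, 'tmp': -3}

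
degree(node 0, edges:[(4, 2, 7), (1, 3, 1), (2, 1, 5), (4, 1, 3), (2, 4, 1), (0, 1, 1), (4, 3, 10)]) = incident: (0,1)
= 1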